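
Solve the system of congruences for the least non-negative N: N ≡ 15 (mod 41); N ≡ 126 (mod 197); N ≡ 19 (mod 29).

The moduli are pairwise coprime; M = 41·197·29 = 234233.
M/41 = 5713; 5713 ≡ 14 (mod 41); 14·3 ≡ 1, so inverse 3.
M/197 = 1189; 1189 ≡ 7 (mod 197); 7·169 ≡ 1, so inverse 169.
M/29 = 8077; 8077 ≡ 15 (mod 29); 15·2 ≡ 1, so inverse 2.
N ≡ 15·5713·3 + 126·1189·169 + 19·8077·2 = 25882577.
25882577 mod 234233 = 116947.

116947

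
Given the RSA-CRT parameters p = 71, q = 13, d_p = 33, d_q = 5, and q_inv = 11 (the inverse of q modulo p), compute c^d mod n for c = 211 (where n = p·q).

763

m₁ = c^(d_p) mod p: c ≡ 69 (mod 71), and 69^33 mod 71 = 53.
m₂ = c^(d_q) mod q: c ≡ 3 (mod 13), and 3^5 mod 13 = 9.
h = q_inv·(m₁ − m₂) mod p = 11·(53 − 9) mod 71 = 58.
m = m₂ + h·q = 9 + 58·13 = 763.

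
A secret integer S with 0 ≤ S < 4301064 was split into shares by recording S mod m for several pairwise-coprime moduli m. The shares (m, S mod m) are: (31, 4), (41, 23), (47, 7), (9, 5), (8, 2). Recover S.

3853490

The moduli are pairwise coprime; N = 31·41·47·9·8 = 4301064.
N/31 = 138744; 138744 ≡ 19 (mod 31); 19·18 ≡ 1, so inverse 18.
N/41 = 104904; 104904 ≡ 26 (mod 41); 26·30 ≡ 1, so inverse 30.
N/47 = 91512; 91512 ≡ 3 (mod 47); 3·16 ≡ 1, so inverse 16.
N/9 = 477896; 477896 ≡ 5 (mod 9); 5·2 ≡ 1, so inverse 2.
N/8 = 537633; 537633 ≡ 1 (mod 8), inverse 1.
S ≡ 4·138744·18 + 23·104904·30 + 7·91512·16 + 5·477896·2 + 2·537633·1 = 98476898.
98476898 mod 4301064 = 3853490.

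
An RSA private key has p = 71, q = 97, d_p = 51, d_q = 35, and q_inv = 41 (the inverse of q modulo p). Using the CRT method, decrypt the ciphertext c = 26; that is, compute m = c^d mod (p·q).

3584

m₁ = c^(d_p) mod p: c ≡ 26 (mod 71), and 26^51 mod 71 = 34.
m₂ = c^(d_q) mod q: c ≡ 26 (mod 97), and 26^35 mod 97 = 92.
h = q_inv·(m₁ − m₂) mod p = 41·(34 − 92) mod 71 = 36.
m = m₂ + h·q = 92 + 36·97 = 3584.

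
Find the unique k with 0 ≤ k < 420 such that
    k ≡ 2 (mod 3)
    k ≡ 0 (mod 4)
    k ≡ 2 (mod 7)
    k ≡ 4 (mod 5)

44

The moduli are pairwise coprime; N = 3·4·7·5 = 420.
N/3 = 140; 140 ≡ 2 (mod 3); 2·2 ≡ 1, so inverse 2.
N/4 = 105; 105 ≡ 1 (mod 4), inverse 1.
N/7 = 60; 60 ≡ 4 (mod 7); 4·2 ≡ 1, so inverse 2.
N/5 = 84; 84 ≡ 4 (mod 5); 4·4 ≡ 1, so inverse 4.
k ≡ 2·140·2 + 0·105·1 + 2·60·2 + 4·84·4 = 2144.
2144 mod 420 = 44.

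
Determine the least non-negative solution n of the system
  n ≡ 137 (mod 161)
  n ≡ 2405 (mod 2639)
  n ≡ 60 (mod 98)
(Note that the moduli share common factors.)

gcd(161, 2639) = 7 and 7 | (2405 − 137), so the pair is consistent; merging gives n ≡ 28795 (mod 60697), where 60697 = lcm(161, 2639).
gcd(60697, 98) = 7 and 7 | (60 − 28795), so the pair is consistent; merging gives n ≡ 332280 (mod 849758), where 849758 = lcm(60697, 98).
The solution is unique modulo lcm(161, 2639, 98) = 849758.

332280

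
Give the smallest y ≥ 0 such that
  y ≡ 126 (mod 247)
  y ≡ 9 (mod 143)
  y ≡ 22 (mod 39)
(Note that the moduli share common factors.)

gcd(247, 143) = 13 and 13 | (9 − 126), so the pair is consistent; merging gives y ≡ 867 (mod 2717), where 2717 = lcm(247, 143).
gcd(2717, 39) = 13 and 13 | (22 − 867), so the pair is consistent; merging gives y ≡ 6301 (mod 8151), where 8151 = lcm(2717, 39).
The solution is unique modulo lcm(247, 143, 39) = 8151.

6301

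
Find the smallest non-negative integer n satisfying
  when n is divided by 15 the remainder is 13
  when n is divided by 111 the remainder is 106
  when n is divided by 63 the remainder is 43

4768

gcd(15, 111) = 3 and 3 | (106 − 13), so the pair is consistent; merging gives n ≡ 328 (mod 555), where 555 = lcm(15, 111).
gcd(555, 63) = 3 and 3 | (43 − 328), so the pair is consistent; merging gives n ≡ 4768 (mod 11655), where 11655 = lcm(555, 63).
The solution is unique modulo lcm(15, 111, 63) = 11655.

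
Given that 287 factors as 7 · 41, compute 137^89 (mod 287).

219

Mod 7: 137 ≡ 4; by Fermat, exponent reduces to 89 mod 6 = 5; 4^5 ≡ 2 (mod 7).
Mod 41: 137 ≡ 14; by Fermat, exponent reduces to 89 mod 40 = 9; 14^9 ≡ 14 (mod 41).
Combine by CRT: x ≡ 2 (mod 7), x ≡ 14 (mod 41) ⇒ x ≡ 219 (mod 287).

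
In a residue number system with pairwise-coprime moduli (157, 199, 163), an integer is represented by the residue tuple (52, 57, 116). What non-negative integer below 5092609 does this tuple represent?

From x ≡ 52 (mod 157) write x = 52 + 157t. Substituting into x ≡ 57 (mod 199) gives 157t ≡ 5 (mod 199), and since 157⁻¹ ≡ 90 (mod 199), t ≡ 52. Hence x ≡ 52 + 157·52 = 8216 (mod 31243).
From x ≡ 8216 (mod 31243) write x = 8216 + 31243t. Substituting into x ≡ 116 (mod 163) gives 31243t ≡ 50 (mod 163), and since 110⁻¹ ≡ 123 (mod 163), t ≡ 119. Hence x ≡ 8216 + 31243·119 = 3726133 (mod 5092609).

3726133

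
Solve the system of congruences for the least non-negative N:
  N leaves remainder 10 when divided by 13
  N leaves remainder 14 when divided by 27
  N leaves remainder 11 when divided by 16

2363

Combine the congruences pairwise.
From N ≡ 10 (mod 13) write N = 10 + 13t. Substituting into N ≡ 14 (mod 27) gives 13t ≡ 4 (mod 27), and since 13⁻¹ ≡ 25 (mod 27), t ≡ 19. Hence N ≡ 10 + 13·19 = 257 (mod 351).
From N ≡ 257 (mod 351) write N = 257 + 351t. Substituting into N ≡ 11 (mod 16) gives 351t ≡ 10 (mod 16), and since 15⁻¹ ≡ 15 (mod 16), t ≡ 6. Hence N ≡ 257 + 351·6 = 2363 (mod 5616).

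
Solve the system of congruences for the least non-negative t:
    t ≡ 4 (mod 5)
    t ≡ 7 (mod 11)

From t ≡ 4 (mod 5) write t = 4 + 5s. Substituting into t ≡ 7 (mod 11) gives 5s ≡ 3 (mod 11), and since 5⁻¹ ≡ 9 (mod 11), s ≡ 5. Hence t ≡ 4 + 5·5 = 29 (mod 55).

29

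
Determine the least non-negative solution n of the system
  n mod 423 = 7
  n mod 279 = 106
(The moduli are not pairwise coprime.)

9313

gcd(423, 279) = 9 and 9 | (106 − 7), so the pair is consistent; merging gives n ≡ 9313 (mod 13113), where 13113 = lcm(423, 279).
The solution is unique modulo lcm(423, 279) = 13113.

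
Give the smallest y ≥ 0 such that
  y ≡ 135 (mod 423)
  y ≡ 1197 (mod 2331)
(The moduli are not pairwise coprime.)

108423

gcd(423, 2331) = 9 and 9 | (1197 − 135), so the pair is consistent; merging gives y ≡ 108423 (mod 109557), where 109557 = lcm(423, 2331).
The solution is unique modulo lcm(423, 2331) = 109557.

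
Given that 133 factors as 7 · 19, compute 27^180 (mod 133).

1

Mod 7: 27 ≡ 6; since 6 | 180, by Fermat 6^180 ≡ 1 (mod 7).
Mod 19: 27 ≡ 8; since 18 | 180, by Fermat 8^180 ≡ 1 (mod 19).
Combine by CRT: x ≡ 1 (mod 7), x ≡ 1 (mod 19) ⇒ x ≡ 1 (mod 133).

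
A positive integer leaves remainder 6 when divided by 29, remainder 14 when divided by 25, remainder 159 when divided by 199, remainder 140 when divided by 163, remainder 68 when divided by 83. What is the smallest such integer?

1932662289

From k ≡ 6 (mod 29) write k = 6 + 29t. Substituting into k ≡ 14 (mod 25) gives 29t ≡ 8 (mod 25), and since 4⁻¹ ≡ 19 (mod 25), t ≡ 2. Hence k ≡ 6 + 29·2 = 64 (mod 725).
From k ≡ 64 (mod 725) write k = 64 + 725t. Substituting into k ≡ 159 (mod 199) gives 725t ≡ 95 (mod 199), and since 128⁻¹ ≡ 14 (mod 199), t ≡ 136. Hence k ≡ 64 + 725·136 = 98664 (mod 144275).
From k ≡ 98664 (mod 144275) write k = 98664 + 144275t. Substituting into k ≡ 140 (mod 163) gives 144275t ≡ 91 (mod 163), and since 20⁻¹ ≡ 106 (mod 163), t ≡ 29. Hence k ≡ 98664 + 144275·29 = 4282639 (mod 23516825).
From k ≡ 4282639 (mod 23516825) write k = 4282639 + 23516825t. Substituting into k ≡ 68 (mod 83) gives 23516825t ≡ 63 (mod 83), and since 20⁻¹ ≡ 54 (mod 83), t ≡ 82. Hence k ≡ 4282639 + 23516825·82 = 1932662289 (mod 1951896475).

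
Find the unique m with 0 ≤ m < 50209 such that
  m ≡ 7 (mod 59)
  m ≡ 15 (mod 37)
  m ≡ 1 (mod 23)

The moduli are pairwise coprime; N = 59·37·23 = 50209.
N/59 = 851; 851 ≡ 25 (mod 59); 25·26 ≡ 1, so inverse 26.
N/37 = 1357; 1357 ≡ 25 (mod 37); 25·3 ≡ 1, so inverse 3.
N/23 = 2183; 2183 ≡ 21 (mod 23); 21·11 ≡ 1, so inverse 11.
m ≡ 7·851·26 + 15·1357·3 + 1·2183·11 = 239960.
239960 mod 50209 = 39124.

39124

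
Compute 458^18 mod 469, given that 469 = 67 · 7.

Mod 67: 458 ≡ 56; 56^18 ≡ 64 (mod 67).
Mod 7: 458 ≡ 3; since 6 | 18, by Fermat 3^18 ≡ 1 (mod 7).
Combine by CRT: x ≡ 64 (mod 67), x ≡ 1 (mod 7) ⇒ x ≡ 64 (mod 469).

64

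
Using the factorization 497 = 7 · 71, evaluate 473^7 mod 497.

137

Mod 7: 473 ≡ 4; by Fermat, exponent reduces to 7 mod 6 = 1; 4^1 ≡ 4 (mod 7).
Mod 71: 473 ≡ 47; 47^7 ≡ 66 (mod 71).
Combine by CRT: x ≡ 4 (mod 7), x ≡ 66 (mod 71) ⇒ x ≡ 137 (mod 497).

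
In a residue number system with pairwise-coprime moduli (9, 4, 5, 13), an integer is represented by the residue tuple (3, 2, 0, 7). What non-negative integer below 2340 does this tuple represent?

930

The moduli are pairwise coprime; N = 9·4·5·13 = 2340.
N/9 = 260; 260 ≡ 8 (mod 9); 8·8 ≡ 1, so inverse 8.
N/4 = 585; 585 ≡ 1 (mod 4), inverse 1.
N/5 = 468; 468 ≡ 3 (mod 5); 3·2 ≡ 1, so inverse 2.
N/13 = 180; 180 ≡ 11 (mod 13); 11·6 ≡ 1, so inverse 6.
x ≡ 3·260·8 + 2·585·1 + 0·468·2 + 7·180·6 = 14970.
14970 mod 2340 = 930.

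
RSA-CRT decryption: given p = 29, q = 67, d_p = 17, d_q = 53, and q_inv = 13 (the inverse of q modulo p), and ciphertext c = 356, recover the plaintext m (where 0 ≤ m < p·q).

590

m₁ = c^(d_p) mod p: c ≡ 8 (mod 29), and 8^17 mod 29 = 10.
m₂ = c^(d_q) mod q: c ≡ 21 (mod 67), and 21^53 mod 67 = 54.
h = q_inv·(m₁ − m₂) mod p = 13·(10 − 54) mod 29 = 8.
m = m₂ + h·q = 54 + 8·67 = 590.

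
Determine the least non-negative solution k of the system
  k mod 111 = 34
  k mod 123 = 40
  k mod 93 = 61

gcd(111, 123) = 3 and 3 | (40 − 34), so the pair is consistent; merging gives k ≡ 2254 (mod 4551), where 4551 = lcm(111, 123).
gcd(4551, 93) = 3 and 3 | (61 − 2254), so the pair is consistent; merging gives k ≡ 43213 (mod 141081), where 141081 = lcm(4551, 93).
The solution is unique modulo lcm(111, 123, 93) = 141081.

43213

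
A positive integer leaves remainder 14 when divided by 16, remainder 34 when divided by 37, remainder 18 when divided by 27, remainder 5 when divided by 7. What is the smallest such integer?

24750

From m ≡ 14 (mod 16) write m = 14 + 16t. Substituting into m ≡ 34 (mod 37) gives 16t ≡ 20 (mod 37), and since 16⁻¹ ≡ 7 (mod 37), t ≡ 29. Hence m ≡ 14 + 16·29 = 478 (mod 592).
From m ≡ 478 (mod 592) write m = 478 + 592t. Substituting into m ≡ 18 (mod 27) gives 592t ≡ 26 (mod 27), and since 25⁻¹ ≡ 13 (mod 27), t ≡ 14. Hence m ≡ 478 + 592·14 = 8766 (mod 15984).
From m ≡ 8766 (mod 15984) write m = 8766 + 15984t. Substituting into m ≡ 5 (mod 7) gives 15984t ≡ 3 (mod 7), and since 3⁻¹ ≡ 5 (mod 7), t ≡ 1. Hence m ≡ 8766 + 15984·1 = 24750 (mod 111888).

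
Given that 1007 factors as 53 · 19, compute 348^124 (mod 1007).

902

Mod 53: 348 ≡ 30; by Fermat, exponent reduces to 124 mod 52 = 20; 30^20 ≡ 1 (mod 53).
Mod 19: 348 ≡ 6; by Fermat, exponent reduces to 124 mod 18 = 16; 6^16 ≡ 9 (mod 19).
Combine by CRT: x ≡ 1 (mod 53), x ≡ 9 (mod 19) ⇒ x ≡ 902 (mod 1007).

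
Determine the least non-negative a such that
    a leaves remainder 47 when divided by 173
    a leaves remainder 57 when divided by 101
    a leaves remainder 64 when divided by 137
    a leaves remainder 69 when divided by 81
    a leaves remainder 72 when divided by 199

Combine the congruences pairwise.
From a ≡ 47 (mod 173) write a = 47 + 173t. Substituting into a ≡ 57 (mod 101) gives 173t ≡ 10 (mod 101), and since 72⁻¹ ≡ 94 (mod 101), t ≡ 31. Hence a ≡ 47 + 173·31 = 5410 (mod 17473).
From a ≡ 5410 (mod 17473) write a = 5410 + 17473t. Substituting into a ≡ 64 (mod 137) gives 17473t ≡ 134 (mod 137), and since 74⁻¹ ≡ 50 (mod 137), t ≡ 124. Hence a ≡ 5410 + 17473·124 = 2172062 (mod 2393801).
From a ≡ 2172062 (mod 2393801) write a = 2172062 + 2393801t. Substituting into a ≡ 69 (mod 81) gives 2393801t ≡ 22 (mod 81), and since 8⁻¹ ≡ 71 (mod 81), t ≡ 23. Hence a ≡ 2172062 + 2393801·23 = 57229485 (mod 193897881).
From a ≡ 57229485 (mod 193897881) write a = 57229485 + 193897881t. Substituting into a ≡ 72 (mod 199) gives 193897881t ≡ 2 (mod 199), and since 42⁻¹ ≡ 109 (mod 199), t ≡ 19. Hence a ≡ 57229485 + 193897881·19 = 3741289224 (mod 38585678319).

3741289224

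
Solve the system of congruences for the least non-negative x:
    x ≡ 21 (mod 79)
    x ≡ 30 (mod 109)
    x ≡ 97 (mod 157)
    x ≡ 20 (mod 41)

53506168

From x ≡ 21 (mod 79) write x = 21 + 79t. Substituting into x ≡ 30 (mod 109) gives 79t ≡ 9 (mod 109), and since 79⁻¹ ≡ 69 (mod 109), t ≡ 76. Hence x ≡ 21 + 79·76 = 6025 (mod 8611).
From x ≡ 6025 (mod 8611) write x = 6025 + 8611t. Substituting into x ≡ 97 (mod 157) gives 8611t ≡ 38 (mod 157), and since 133⁻¹ ≡ 85 (mod 157), t ≡ 90. Hence x ≡ 6025 + 8611·90 = 781015 (mod 1351927).
From x ≡ 781015 (mod 1351927) write x = 781015 + 1351927t. Substituting into x ≡ 20 (mod 41) gives 1351927t ≡ 14 (mod 41), and since 34⁻¹ ≡ 35 (mod 41), t ≡ 39. Hence x ≡ 781015 + 1351927·39 = 53506168 (mod 55429007).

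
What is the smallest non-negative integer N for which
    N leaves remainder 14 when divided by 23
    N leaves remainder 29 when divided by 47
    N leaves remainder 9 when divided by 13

11215

The moduli are pairwise coprime; M = 23·47·13 = 14053.
M/23 = 611; 611 ≡ 13 (mod 23); 13·16 ≡ 1, so inverse 16.
M/47 = 299; 299 ≡ 17 (mod 47); 17·36 ≡ 1, so inverse 36.
M/13 = 1081; 1081 ≡ 2 (mod 13); 2·7 ≡ 1, so inverse 7.
N ≡ 14·611·16 + 29·299·36 + 9·1081·7 = 517123.
517123 mod 14053 = 11215.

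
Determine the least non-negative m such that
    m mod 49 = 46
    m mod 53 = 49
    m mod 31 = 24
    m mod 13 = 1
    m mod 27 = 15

From m ≡ 46 (mod 49) write m = 46 + 49t. Substituting into m ≡ 49 (mod 53) gives 49t ≡ 3 (mod 53), and since 49⁻¹ ≡ 13 (mod 53), t ≡ 39. Hence m ≡ 46 + 49·39 = 1957 (mod 2597).
From m ≡ 1957 (mod 2597) write m = 1957 + 2597t. Substituting into m ≡ 24 (mod 31) gives 2597t ≡ 20 (mod 31), and since 24⁻¹ ≡ 22 (mod 31), t ≡ 6. Hence m ≡ 1957 + 2597·6 = 17539 (mod 80507).
From m ≡ 17539 (mod 80507) write m = 17539 + 80507t. Substituting into m ≡ 1 (mod 13) gives 80507t ≡ 12 (mod 13), and since 11⁻¹ ≡ 6 (mod 13), t ≡ 7. Hence m ≡ 17539 + 80507·7 = 581088 (mod 1046591).
From m ≡ 581088 (mod 1046591) write m = 581088 + 1046591t. Substituting into m ≡ 15 (mod 27) gives 1046591t ≡ 21 (mod 27), and since 17⁻¹ ≡ 8 (mod 27), t ≡ 6. Hence m ≡ 581088 + 1046591·6 = 6860634 (mod 28257957).

6860634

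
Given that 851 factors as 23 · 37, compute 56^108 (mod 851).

Mod 23: 56 ≡ 10; by Fermat, exponent reduces to 108 mod 22 = 20; 10^20 ≡ 3 (mod 23).
Mod 37: 56 ≡ 19; since 36 | 108, by Fermat 19^108 ≡ 1 (mod 37).
Combine by CRT: x ≡ 3 (mod 23), x ≡ 1 (mod 37) ⇒ x ≡ 371 (mod 851).

371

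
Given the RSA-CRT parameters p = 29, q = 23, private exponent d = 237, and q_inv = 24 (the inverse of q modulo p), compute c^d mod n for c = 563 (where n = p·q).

d_p = d mod (p−1) = 237 mod 28 = 13; d_q = d mod (q−1) = 17.
m₁ = c^(d_p) mod p: c ≡ 12 (mod 29), and 12^13 mod 29 = 12.
m₂ = c^(d_q) mod q: c ≡ 11 (mod 23), and 11^17 mod 23 = 14.
h = q_inv·(m₁ − m₂) mod p = 24·(12 − 14) mod 29 = 10.
m = m₂ + h·q = 14 + 10·23 = 244.

244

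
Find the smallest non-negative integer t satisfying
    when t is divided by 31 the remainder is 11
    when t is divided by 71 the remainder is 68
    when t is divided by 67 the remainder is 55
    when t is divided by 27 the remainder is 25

Combine the congruences pairwise.
From t ≡ 11 (mod 31) write t = 11 + 31s. Substituting into t ≡ 68 (mod 71) gives 31s ≡ 57 (mod 71), and since 31⁻¹ ≡ 55 (mod 71), s ≡ 11. Hence t ≡ 11 + 31·11 = 352 (mod 2201).
From t ≡ 352 (mod 2201) write t = 352 + 2201s. Substituting into t ≡ 55 (mod 67) gives 2201s ≡ 38 (mod 67), and since 57⁻¹ ≡ 20 (mod 67), s ≡ 23. Hence t ≡ 352 + 2201·23 = 50975 (mod 147467).
From t ≡ 50975 (mod 147467) write t = 50975 + 147467s. Substituting into t ≡ 25 (mod 27) gives 147467s ≡ 26 (mod 27), and since 20⁻¹ ≡ 23 (mod 27), s ≡ 4. Hence t ≡ 50975 + 147467·4 = 640843 (mod 3981609).

640843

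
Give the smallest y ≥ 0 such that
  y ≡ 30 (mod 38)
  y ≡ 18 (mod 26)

gcd(38, 26) = 2 and 2 | (18 − 30), so the pair is consistent; merging gives y ≡ 486 (mod 494), where 494 = lcm(38, 26).
The solution is unique modulo lcm(38, 26) = 494.

486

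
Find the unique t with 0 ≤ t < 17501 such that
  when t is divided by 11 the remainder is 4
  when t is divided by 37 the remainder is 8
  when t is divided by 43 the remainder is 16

5262

The moduli are pairwise coprime; N = 11·37·43 = 17501.
N/11 = 1591; 1591 ≡ 7 (mod 11); 7·8 ≡ 1, so inverse 8.
N/37 = 473; 473 ≡ 29 (mod 37); 29·23 ≡ 1, so inverse 23.
N/43 = 407; 407 ≡ 20 (mod 43); 20·28 ≡ 1, so inverse 28.
t ≡ 4·1591·8 + 8·473·23 + 16·407·28 = 320280.
320280 mod 17501 = 5262.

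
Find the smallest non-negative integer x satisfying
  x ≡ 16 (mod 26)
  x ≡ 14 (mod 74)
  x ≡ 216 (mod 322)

gcd(26, 74) = 2 and 2 | (14 − 16), so the pair is consistent; merging gives x ≡ 458 (mod 962), where 962 = lcm(26, 74).
gcd(962, 322) = 2 and 2 | (216 − 458), so the pair is consistent; merging gives x ≡ 136100 (mod 154882), where 154882 = lcm(962, 322).
The solution is unique modulo lcm(26, 74, 322) = 154882.

136100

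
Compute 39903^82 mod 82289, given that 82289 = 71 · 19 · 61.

9231

Mod 71: 39903 ≡ 1; by Fermat, exponent reduces to 82 mod 70 = 12; 1^12 ≡ 1 (mod 71).
Mod 19: 39903 ≡ 3; by Fermat, exponent reduces to 82 mod 18 = 10; 3^10 ≡ 16 (mod 19).
Mod 61: 39903 ≡ 9; by Fermat, exponent reduces to 82 mod 60 = 22; 9^22 ≡ 20 (mod 61).
Combine by CRT: x ≡ 1 (mod 71), x ≡ 16 (mod 19), x ≡ 20 (mod 61) ⇒ x ≡ 9231 (mod 82289).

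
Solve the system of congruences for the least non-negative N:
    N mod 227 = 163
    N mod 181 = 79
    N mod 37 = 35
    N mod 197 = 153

35268472

The moduli are pairwise coprime; M = 227·181·37·197 = 299483143.
M/227 = 1319309; 1319309 ≡ 212 (mod 227); 212·121 ≡ 1, so inverse 121.
M/181 = 1654603; 1654603 ≡ 82 (mod 181); 82·117 ≡ 1, so inverse 117.
M/37 = 8094139; 8094139 ≡ 19 (mod 37); 19·2 ≡ 1, so inverse 2.
M/197 = 1520219; 1520219 ≡ 167 (mod 197); 167·151 ≡ 1, so inverse 151.
N ≡ 163·1319309·121 + 79·1654603·117 + 35·8094139·2 + 153·1520219·151 = 77002436223.
77002436223 mod 299483143 = 35268472.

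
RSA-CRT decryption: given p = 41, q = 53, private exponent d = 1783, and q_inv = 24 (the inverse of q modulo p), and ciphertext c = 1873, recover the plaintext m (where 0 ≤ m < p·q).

d_p = d mod (p−1) = 1783 mod 40 = 23; d_q = d mod (q−1) = 15.
m₁ = c^(d_p) mod p: c ≡ 28 (mod 41), and 28^23 mod 41 = 24.
m₂ = c^(d_q) mod q: c ≡ 18 (mod 53), and 18^15 mod 53 = 32.
h = q_inv·(m₁ − m₂) mod p = 24·(24 − 32) mod 41 = 13.
m = m₂ + h·q = 32 + 13·53 = 721.

721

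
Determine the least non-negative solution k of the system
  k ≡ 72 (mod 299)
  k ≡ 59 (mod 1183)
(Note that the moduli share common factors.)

26085

gcd(299, 1183) = 13 and 13 | (59 − 72), so the pair is consistent; merging gives k ≡ 26085 (mod 27209), where 27209 = lcm(299, 1183).
The solution is unique modulo lcm(299, 1183) = 27209.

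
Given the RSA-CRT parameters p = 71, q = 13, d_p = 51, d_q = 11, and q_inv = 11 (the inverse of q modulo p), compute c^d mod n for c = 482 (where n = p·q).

339

m₁ = c^(d_p) mod p: c ≡ 56 (mod 71), and 56^51 mod 71 = 55.
m₂ = c^(d_q) mod q: c ≡ 1 (mod 13), and 1^11 mod 13 = 1.
h = q_inv·(m₁ − m₂) mod p = 11·(55 − 1) mod 71 = 26.
m = m₂ + h·q = 1 + 26·13 = 339.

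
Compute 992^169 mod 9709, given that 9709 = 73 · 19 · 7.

Mod 73: 992 ≡ 43; by Fermat, exponent reduces to 169 mod 72 = 25; 43^25 ≡ 43 (mod 73).
Mod 19: 992 ≡ 4; by Fermat, exponent reduces to 169 mod 18 = 7; 4^7 ≡ 6 (mod 19).
Mod 7: 992 ≡ 5; by Fermat, exponent reduces to 169 mod 6 = 1; 5^1 ≡ 5 (mod 7).
Combine by CRT: x ≡ 43 (mod 73), x ≡ 6 (mod 19), x ≡ 5 (mod 7) ⇒ x ≡ 481 (mod 9709).

481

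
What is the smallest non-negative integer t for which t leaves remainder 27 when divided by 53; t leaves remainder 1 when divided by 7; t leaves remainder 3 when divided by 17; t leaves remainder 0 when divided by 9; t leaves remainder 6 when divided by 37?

1780668

From t ≡ 27 (mod 53) write t = 27 + 53s. Substituting into t ≡ 1 (mod 7) gives 53s ≡ 2 (mod 7), and since 4⁻¹ ≡ 2 (mod 7), s ≡ 4. Hence t ≡ 27 + 53·4 = 239 (mod 371).
From t ≡ 239 (mod 371) write t = 239 + 371s. Substituting into t ≡ 3 (mod 17) gives 371s ≡ 2 (mod 17), and since 14⁻¹ ≡ 11 (mod 17), s ≡ 5. Hence t ≡ 239 + 371·5 = 2094 (mod 6307).
From t ≡ 2094 (mod 6307) write t = 2094 + 6307s. Substituting into t ≡ 0 (mod 9) gives 6307s ≡ 3 (mod 9), and since 7⁻¹ ≡ 4 (mod 9), s ≡ 3. Hence t ≡ 2094 + 6307·3 = 21015 (mod 56763).
From t ≡ 21015 (mod 56763) write t = 21015 + 56763s. Substituting into t ≡ 6 (mod 37) gives 56763s ≡ 7 (mod 37), and since 5⁻¹ ≡ 15 (mod 37), s ≡ 31. Hence t ≡ 21015 + 56763·31 = 1780668 (mod 2100231).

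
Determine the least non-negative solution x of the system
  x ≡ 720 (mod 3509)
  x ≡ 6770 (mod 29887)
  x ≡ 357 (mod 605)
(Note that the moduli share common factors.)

484962

gcd(3509, 29887) = 121 and 121 | (6770 − 720), so the pair is consistent; merging gives x ≡ 484962 (mod 866723), where 866723 = lcm(3509, 29887).
gcd(866723, 605) = 121 and 121 | (357 − 484962), so the pair is consistent; merging gives x ≡ 484962 (mod 4333615), where 4333615 = lcm(866723, 605).
The solution is unique modulo lcm(3509, 29887, 605) = 4333615.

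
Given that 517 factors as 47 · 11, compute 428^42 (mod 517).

507

Mod 47: 428 ≡ 5; 5^42 ≡ 37 (mod 47).
Mod 11: 428 ≡ 10; by Fermat, exponent reduces to 42 mod 10 = 2; 10^2 ≡ 1 (mod 11).
Combine by CRT: x ≡ 37 (mod 47), x ≡ 1 (mod 11) ⇒ x ≡ 507 (mod 517).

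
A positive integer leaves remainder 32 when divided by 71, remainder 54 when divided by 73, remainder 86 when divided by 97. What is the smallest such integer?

From x ≡ 32 (mod 71) write x = 32 + 71t. Substituting into x ≡ 54 (mod 73) gives 71t ≡ 22 (mod 73), and since 71⁻¹ ≡ 36 (mod 73), t ≡ 62. Hence x ≡ 32 + 71·62 = 4434 (mod 5183).
From x ≡ 4434 (mod 5183) write x = 4434 + 5183t. Substituting into x ≡ 86 (mod 97) gives 5183t ≡ 17 (mod 97), and since 42⁻¹ ≡ 67 (mod 97), t ≡ 72. Hence x ≡ 4434 + 5183·72 = 377610 (mod 502751).

377610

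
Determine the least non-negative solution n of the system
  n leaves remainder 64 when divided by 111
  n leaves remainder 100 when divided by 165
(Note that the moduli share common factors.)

Combine the congruences pairwise.
gcd(111, 165) = 3 and 3 | (100 − 64), so the pair is consistent; merging gives n ≡ 4060 (mod 6105), where 6105 = lcm(111, 165).
The solution is unique modulo lcm(111, 165) = 6105.

4060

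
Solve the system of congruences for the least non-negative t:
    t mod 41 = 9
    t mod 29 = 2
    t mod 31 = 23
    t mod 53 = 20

From t ≡ 9 (mod 41) write t = 9 + 41s. Substituting into t ≡ 2 (mod 29) gives 41s ≡ 22 (mod 29), and since 12⁻¹ ≡ 17 (mod 29), s ≡ 26. Hence t ≡ 9 + 41·26 = 1075 (mod 1189).
From t ≡ 1075 (mod 1189) write t = 1075 + 1189s. Substituting into t ≡ 23 (mod 31) gives 1189s ≡ 2 (mod 31), and since 11⁻¹ ≡ 17 (mod 31), s ≡ 3. Hence t ≡ 1075 + 1189·3 = 4642 (mod 36859).
From t ≡ 4642 (mod 36859) write t = 4642 + 36859s. Substituting into t ≡ 20 (mod 53) gives 36859s ≡ 42 (mod 53), and since 24⁻¹ ≡ 42 (mod 53), s ≡ 15. Hence t ≡ 4642 + 36859·15 = 557527 (mod 1953527).

557527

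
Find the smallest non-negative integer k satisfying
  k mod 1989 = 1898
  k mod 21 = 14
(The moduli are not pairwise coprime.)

Combine the congruences pairwise.
gcd(1989, 21) = 3 and 3 | (14 − 1898), so the pair is consistent; merging gives k ≡ 13832 (mod 13923), where 13923 = lcm(1989, 21).
The solution is unique modulo lcm(1989, 21) = 13923.

13832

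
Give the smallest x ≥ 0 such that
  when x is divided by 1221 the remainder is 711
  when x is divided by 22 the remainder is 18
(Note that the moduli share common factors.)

1932

Combine the congruences pairwise.
gcd(1221, 22) = 11 and 11 | (18 − 711), so the pair is consistent; merging gives x ≡ 1932 (mod 2442), where 2442 = lcm(1221, 22).
The solution is unique modulo lcm(1221, 22) = 2442.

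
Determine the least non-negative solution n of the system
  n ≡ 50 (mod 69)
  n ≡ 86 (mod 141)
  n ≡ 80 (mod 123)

gcd(69, 141) = 3 and 3 | (86 − 50), so the pair is consistent; merging gives n ≡ 1637 (mod 3243), where 3243 = lcm(69, 141).
gcd(3243, 123) = 3 and 3 | (80 − 1637), so the pair is consistent; merging gives n ≡ 102170 (mod 132963), where 132963 = lcm(3243, 123).
The solution is unique modulo lcm(69, 141, 123) = 132963.

102170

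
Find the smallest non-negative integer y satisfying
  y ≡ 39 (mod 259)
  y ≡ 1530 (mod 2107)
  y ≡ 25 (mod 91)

gcd(259, 2107) = 7 and 7 | (1530 − 39), so the pair is consistent; merging gives y ≡ 52098 (mod 77959), where 77959 = lcm(259, 2107).
gcd(77959, 91) = 7 and 7 | (25 − 52098), so the pair is consistent; merging gives y ≡ 363934 (mod 1013467), where 1013467 = lcm(77959, 91).
The solution is unique modulo lcm(259, 2107, 91) = 1013467.

363934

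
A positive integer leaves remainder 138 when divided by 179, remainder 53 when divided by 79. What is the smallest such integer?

Combine the congruences pairwise.
From N ≡ 138 (mod 179) write N = 138 + 179t. Substituting into N ≡ 53 (mod 79) gives 179t ≡ 73 (mod 79), and since 21⁻¹ ≡ 64 (mod 79), t ≡ 11. Hence N ≡ 138 + 179·11 = 2107 (mod 14141).

2107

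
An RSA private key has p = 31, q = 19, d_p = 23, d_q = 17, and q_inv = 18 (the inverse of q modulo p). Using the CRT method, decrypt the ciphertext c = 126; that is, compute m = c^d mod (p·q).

8

m₁ = c^(d_p) mod p: c ≡ 2 (mod 31), and 2^23 mod 31 = 8.
m₂ = c^(d_q) mod q: c ≡ 12 (mod 19), and 12^17 mod 19 = 8.
h = q_inv·(m₁ − m₂) mod p = 18·(8 − 8) mod 31 = 0.
m = m₂ + h·q = 8 + 0·19 = 8.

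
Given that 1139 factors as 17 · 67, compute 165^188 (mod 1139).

Mod 17: 165 ≡ 12; by Fermat, exponent reduces to 188 mod 16 = 12; 12^12 ≡ 4 (mod 17).
Mod 67: 165 ≡ 31; by Fermat, exponent reduces to 188 mod 66 = 56; 31^56 ≡ 39 (mod 67).
Combine by CRT: x ≡ 4 (mod 17), x ≡ 39 (mod 67) ⇒ x ≡ 106 (mod 1139).

106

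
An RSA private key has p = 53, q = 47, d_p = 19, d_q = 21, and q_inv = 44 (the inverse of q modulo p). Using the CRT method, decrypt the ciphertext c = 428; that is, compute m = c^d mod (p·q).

250

m₁ = c^(d_p) mod p: c ≡ 4 (mod 53), and 4^19 mod 53 = 38.
m₂ = c^(d_q) mod q: c ≡ 5 (mod 47), and 5^21 mod 47 = 15.
h = q_inv·(m₁ − m₂) mod p = 44·(38 − 15) mod 53 = 5.
m = m₂ + h·q = 15 + 5·47 = 250.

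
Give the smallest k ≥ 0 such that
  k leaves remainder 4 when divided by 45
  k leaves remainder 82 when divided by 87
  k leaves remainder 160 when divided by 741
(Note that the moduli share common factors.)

gcd(45, 87) = 3 and 3 | (82 − 4), so the pair is consistent; merging gives k ≡ 1039 (mod 1305), where 1305 = lcm(45, 87).
gcd(1305, 741) = 3 and 3 | (160 − 1039), so the pair is consistent; merging gives k ≡ 155029 (mod 322335), where 322335 = lcm(1305, 741).
The solution is unique modulo lcm(45, 87, 741) = 322335.

155029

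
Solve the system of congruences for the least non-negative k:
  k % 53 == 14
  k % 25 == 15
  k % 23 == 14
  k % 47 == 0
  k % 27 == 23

34075940

From k ≡ 14 (mod 53) write k = 14 + 53t. Substituting into k ≡ 15 (mod 25) gives 53t ≡ 1 (mod 25), and since 3⁻¹ ≡ 17 (mod 25), t ≡ 17. Hence k ≡ 14 + 53·17 = 915 (mod 1325).
From k ≡ 915 (mod 1325) write k = 915 + 1325t. Substituting into k ≡ 14 (mod 23) gives 1325t ≡ 19 (mod 23), and since 14⁻¹ ≡ 5 (mod 23), t ≡ 3. Hence k ≡ 915 + 1325·3 = 4890 (mod 30475).
From k ≡ 4890 (mod 30475) write k = 4890 + 30475t. Substituting into k ≡ 0 (mod 47) gives 30475t ≡ 45 (mod 47), and since 19⁻¹ ≡ 5 (mod 47), t ≡ 37. Hence k ≡ 4890 + 30475·37 = 1132465 (mod 1432325).
From k ≡ 1132465 (mod 1432325) write k = 1132465 + 1432325t. Substituting into k ≡ 23 (mod 27) gives 1432325t ≡ 19 (mod 27), and since 2⁻¹ ≡ 14 (mod 27), t ≡ 23. Hence k ≡ 1132465 + 1432325·23 = 34075940 (mod 38672775).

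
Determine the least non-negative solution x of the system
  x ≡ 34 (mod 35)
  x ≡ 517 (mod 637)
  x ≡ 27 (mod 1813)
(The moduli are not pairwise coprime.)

61669

Combine the congruences pairwise.
gcd(35, 637) = 7 and 7 | (517 − 34), so the pair is consistent; merging gives x ≡ 1154 (mod 3185), where 3185 = lcm(35, 637).
gcd(3185, 1813) = 49 and 49 | (27 − 1154), so the pair is consistent; merging gives x ≡ 61669 (mod 117845), where 117845 = lcm(3185, 1813).
The solution is unique modulo lcm(35, 637, 1813) = 117845.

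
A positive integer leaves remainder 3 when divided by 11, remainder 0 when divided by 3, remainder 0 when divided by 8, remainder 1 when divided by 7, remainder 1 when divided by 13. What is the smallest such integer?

15744

The moduli are pairwise coprime; N = 11·3·8·7·13 = 24024.
N/11 = 2184; 2184 ≡ 6 (mod 11); 6·2 ≡ 1, so inverse 2.
N/3 = 8008; 8008 ≡ 1 (mod 3), inverse 1.
N/8 = 3003; 3003 ≡ 3 (mod 8); 3·3 ≡ 1, so inverse 3.
N/7 = 3432; 3432 ≡ 2 (mod 7); 2·4 ≡ 1, so inverse 4.
N/13 = 1848; 1848 ≡ 2 (mod 13); 2·7 ≡ 1, so inverse 7.
m ≡ 3·2184·2 + 0·8008·1 + 0·3003·3 + 1·3432·4 + 1·1848·7 = 39768.
39768 mod 24024 = 15744.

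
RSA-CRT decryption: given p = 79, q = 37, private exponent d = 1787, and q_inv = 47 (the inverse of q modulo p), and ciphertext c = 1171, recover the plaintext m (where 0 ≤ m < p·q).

1626

d_p = d mod (p−1) = 1787 mod 78 = 71; d_q = d mod (q−1) = 23.
m₁ = c^(d_p) mod p: c ≡ 65 (mod 79), and 65^71 mod 79 = 46.
m₂ = c^(d_q) mod q: c ≡ 24 (mod 37), and 24^23 mod 37 = 35.
h = q_inv·(m₁ − m₂) mod p = 47·(46 − 35) mod 79 = 43.
m = m₂ + h·q = 35 + 43·37 = 1626.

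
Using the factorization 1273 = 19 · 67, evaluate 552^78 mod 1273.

Mod 19: 552 ≡ 1; by Fermat, exponent reduces to 78 mod 18 = 6; 1^6 ≡ 1 (mod 19).
Mod 67: 552 ≡ 16; by Fermat, exponent reduces to 78 mod 66 = 12; 16^12 ≡ 62 (mod 67).
Combine by CRT: x ≡ 1 (mod 19), x ≡ 62 (mod 67) ⇒ x ≡ 799 (mod 1273).

799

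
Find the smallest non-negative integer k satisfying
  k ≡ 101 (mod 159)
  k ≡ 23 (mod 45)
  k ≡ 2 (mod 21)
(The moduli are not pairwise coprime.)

gcd(159, 45) = 3 and 3 | (23 − 101), so the pair is consistent; merging gives k ≡ 1373 (mod 2385), where 2385 = lcm(159, 45).
gcd(2385, 21) = 3 and 3 | (2 − 1373), so the pair is consistent; merging gives k ≡ 8528 (mod 16695), where 16695 = lcm(2385, 21).
The solution is unique modulo lcm(159, 45, 21) = 16695.

8528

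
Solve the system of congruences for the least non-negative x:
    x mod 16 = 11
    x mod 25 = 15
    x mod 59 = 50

13915

The moduli are pairwise coprime; N = 16·25·59 = 23600.
N/16 = 1475; 1475 ≡ 3 (mod 16); 3·11 ≡ 1, so inverse 11.
N/25 = 944; 944 ≡ 19 (mod 25); 19·4 ≡ 1, so inverse 4.
N/59 = 400; 400 ≡ 46 (mod 59); 46·9 ≡ 1, so inverse 9.
x ≡ 11·1475·11 + 15·944·4 + 50·400·9 = 415115.
415115 mod 23600 = 13915.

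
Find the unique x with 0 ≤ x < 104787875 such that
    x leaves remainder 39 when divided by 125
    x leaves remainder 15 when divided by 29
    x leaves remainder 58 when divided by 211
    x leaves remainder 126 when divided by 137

54426664

From x ≡ 39 (mod 125) write x = 39 + 125t. Substituting into x ≡ 15 (mod 29) gives 125t ≡ 5 (mod 29), and since 9⁻¹ ≡ 13 (mod 29), t ≡ 7. Hence x ≡ 39 + 125·7 = 914 (mod 3625).
From x ≡ 914 (mod 3625) write x = 914 + 3625t. Substituting into x ≡ 58 (mod 211) gives 3625t ≡ 199 (mod 211), and since 38⁻¹ ≡ 50 (mod 211), t ≡ 33. Hence x ≡ 914 + 3625·33 = 120539 (mod 764875).
From x ≡ 120539 (mod 764875) write x = 120539 + 764875t. Substituting into x ≡ 126 (mod 137) gives 764875t ≡ 10 (mod 137), and since 4⁻¹ ≡ 103 (mod 137), t ≡ 71. Hence x ≡ 120539 + 764875·71 = 54426664 (mod 104787875).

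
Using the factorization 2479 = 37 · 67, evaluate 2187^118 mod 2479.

Mod 37: 2187 ≡ 4; by Fermat, exponent reduces to 118 mod 36 = 10; 4^10 ≡ 33 (mod 37).
Mod 67: 2187 ≡ 43; by Fermat, exponent reduces to 118 mod 66 = 52; 43^52 ≡ 64 (mod 67).
Combine by CRT: x ≡ 33 (mod 37), x ≡ 64 (mod 67) ⇒ x ≡ 1069 (mod 2479).

1069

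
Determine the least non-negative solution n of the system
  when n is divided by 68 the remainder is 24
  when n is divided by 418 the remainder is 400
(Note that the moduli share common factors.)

4580

gcd(68, 418) = 2 and 2 | (400 − 24), so the pair is consistent; merging gives n ≡ 4580 (mod 14212), where 14212 = lcm(68, 418).
The solution is unique modulo lcm(68, 418) = 14212.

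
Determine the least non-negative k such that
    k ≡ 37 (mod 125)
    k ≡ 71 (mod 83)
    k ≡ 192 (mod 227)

1160162

The moduli are pairwise coprime; N = 125·83·227 = 2355125.
N/125 = 18841; 18841 ≡ 91 (mod 125); 91·11 ≡ 1, so inverse 11.
N/83 = 28375; 28375 ≡ 72 (mod 83); 72·15 ≡ 1, so inverse 15.
N/227 = 10375; 10375 ≡ 160 (mod 227); 160·166 ≡ 1, so inverse 166.
k ≡ 37·18841·11 + 71·28375·15 + 192·10375·166 = 368559662.
368559662 mod 2355125 = 1160162.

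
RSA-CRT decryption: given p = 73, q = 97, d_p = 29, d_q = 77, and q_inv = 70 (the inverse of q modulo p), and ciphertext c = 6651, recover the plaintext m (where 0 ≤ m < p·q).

m₁ = c^(d_p) mod p: c ≡ 8 (mod 73), and 8^29 mod 73 = 64.
m₂ = c^(d_q) mod q: c ≡ 55 (mod 97), and 55^77 mod 97 = 63.
h = q_inv·(m₁ − m₂) mod p = 70·(64 − 63) mod 73 = 70.
m = m₂ + h·q = 63 + 70·97 = 6853.

6853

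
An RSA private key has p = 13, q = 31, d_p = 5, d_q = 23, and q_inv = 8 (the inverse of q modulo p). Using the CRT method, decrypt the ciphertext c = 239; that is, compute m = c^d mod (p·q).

96

m₁ = c^(d_p) mod p: c ≡ 5 (mod 13), and 5^5 mod 13 = 5.
m₂ = c^(d_q) mod q: c ≡ 22 (mod 31), and 22^23 mod 31 = 3.
h = q_inv·(m₁ − m₂) mod p = 8·(5 − 3) mod 13 = 3.
m = m₂ + h·q = 3 + 3·31 = 96.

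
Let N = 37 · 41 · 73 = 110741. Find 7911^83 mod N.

Mod 37: 7911 ≡ 30; by Fermat, exponent reduces to 83 mod 36 = 11; 30^11 ≡ 25 (mod 37).
Mod 41: 7911 ≡ 39; by Fermat, exponent reduces to 83 mod 40 = 3; 39^3 ≡ 33 (mod 41).
Mod 73: 7911 ≡ 27; by Fermat, exponent reduces to 83 mod 72 = 11; 27^11 ≡ 46 (mod 73).
Combine by CRT: x ≡ 25 (mod 37), x ≡ 33 (mod 41), x ≡ 46 (mod 73) ⇒ x ≡ 39393 (mod 110741).

39393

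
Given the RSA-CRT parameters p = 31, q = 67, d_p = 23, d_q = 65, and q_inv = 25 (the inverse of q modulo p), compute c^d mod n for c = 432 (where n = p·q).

m₁ = c^(d_p) mod p: c ≡ 29 (mod 31), and 29^23 mod 31 = 23.
m₂ = c^(d_q) mod q: c ≡ 30 (mod 67), and 30^65 mod 67 = 38.
h = q_inv·(m₁ − m₂) mod p = 25·(23 − 38) mod 31 = 28.
m = m₂ + h·q = 38 + 28·67 = 1914.

1914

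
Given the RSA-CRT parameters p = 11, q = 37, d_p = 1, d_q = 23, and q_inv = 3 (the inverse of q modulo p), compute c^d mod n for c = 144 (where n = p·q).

m₁ = c^(d_p) mod p: c ≡ 1 (mod 11), and 1^1 mod 11 = 1.
m₂ = c^(d_q) mod q: c ≡ 33 (mod 37), and 33^23 mod 37 = 12.
h = q_inv·(m₁ − m₂) mod p = 3·(1 − 12) mod 11 = 0.
m = m₂ + h·q = 12 + 0·37 = 12.

12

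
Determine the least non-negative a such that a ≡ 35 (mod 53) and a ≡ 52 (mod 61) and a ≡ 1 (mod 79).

111865

Combine the congruences pairwise.
From a ≡ 35 (mod 53) write a = 35 + 53t. Substituting into a ≡ 52 (mod 61) gives 53t ≡ 17 (mod 61), and since 53⁻¹ ≡ 38 (mod 61), t ≡ 36. Hence a ≡ 35 + 53·36 = 1943 (mod 3233).
From a ≡ 1943 (mod 3233) write a = 1943 + 3233t. Substituting into a ≡ 1 (mod 79) gives 3233t ≡ 33 (mod 79), and since 73⁻¹ ≡ 13 (mod 79), t ≡ 34. Hence a ≡ 1943 + 3233·34 = 111865 (mod 255407).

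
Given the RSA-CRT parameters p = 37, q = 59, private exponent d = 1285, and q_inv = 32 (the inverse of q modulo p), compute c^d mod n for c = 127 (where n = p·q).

234

d_p = d mod (p−1) = 1285 mod 36 = 25; d_q = d mod (q−1) = 9.
m₁ = c^(d_p) mod p: c ≡ 16 (mod 37), and 16^25 mod 37 = 12.
m₂ = c^(d_q) mod q: c ≡ 9 (mod 59), and 9^9 mod 59 = 57.
h = q_inv·(m₁ − m₂) mod p = 32·(12 − 57) mod 37 = 3.
m = m₂ + h·q = 57 + 3·59 = 234.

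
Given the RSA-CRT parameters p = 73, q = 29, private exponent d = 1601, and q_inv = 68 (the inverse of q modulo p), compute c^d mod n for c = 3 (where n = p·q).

243

d_p = d mod (p−1) = 1601 mod 72 = 17; d_q = d mod (q−1) = 5.
m₁ = c^(d_p) mod p: c ≡ 3 (mod 73), and 3^17 mod 73 = 24.
m₂ = c^(d_q) mod q: c ≡ 3 (mod 29), and 3^5 mod 29 = 11.
h = q_inv·(m₁ − m₂) mod p = 68·(24 − 11) mod 73 = 8.
m = m₂ + h·q = 11 + 8·29 = 243.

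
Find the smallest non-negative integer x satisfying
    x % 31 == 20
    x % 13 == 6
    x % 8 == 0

1384

Combine the congruences pairwise.
From x ≡ 20 (mod 31) write x = 20 + 31t. Substituting into x ≡ 6 (mod 13) gives 31t ≡ 12 (mod 13), and since 5⁻¹ ≡ 8 (mod 13), t ≡ 5. Hence x ≡ 20 + 31·5 = 175 (mod 403).
From x ≡ 175 (mod 403) write x = 175 + 403t. Substituting into x ≡ 0 (mod 8) gives 403t ≡ 1 (mod 8), and since 3⁻¹ ≡ 3 (mod 8), t ≡ 3. Hence x ≡ 175 + 403·3 = 1384 (mod 3224).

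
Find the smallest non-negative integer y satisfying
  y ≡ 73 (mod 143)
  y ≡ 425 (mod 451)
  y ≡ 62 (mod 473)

133921

Combine the congruences pairwise.
gcd(143, 451) = 11 and 11 | (425 − 73), so the pair is consistent; merging gives y ≡ 4935 (mod 5863), where 5863 = lcm(143, 451).
gcd(5863, 473) = 11 and 11 | (62 − 4935), so the pair is consistent; merging gives y ≡ 133921 (mod 252109), where 252109 = lcm(5863, 473).
The solution is unique modulo lcm(143, 451, 473) = 252109.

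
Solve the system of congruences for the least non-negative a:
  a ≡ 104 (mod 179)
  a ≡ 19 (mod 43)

From a ≡ 104 (mod 179) write a = 104 + 179t. Substituting into a ≡ 19 (mod 43) gives 179t ≡ 1 (mod 43), and since 7⁻¹ ≡ 37 (mod 43), t ≡ 37. Hence a ≡ 104 + 179·37 = 6727 (mod 7697).

6727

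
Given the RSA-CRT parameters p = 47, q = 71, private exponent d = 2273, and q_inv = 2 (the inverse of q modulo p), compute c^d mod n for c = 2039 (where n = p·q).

d_p = d mod (p−1) = 2273 mod 46 = 19; d_q = d mod (q−1) = 33.
m₁ = c^(d_p) mod p: c ≡ 18 (mod 47), and 18^19 mod 47 = 32.
m₂ = c^(d_q) mod q: c ≡ 51 (mod 71), and 51^33 mod 71 = 41.
h = q_inv·(m₁ − m₂) mod p = 2·(32 − 41) mod 47 = 29.
m = m₂ + h·q = 41 + 29·71 = 2100.

2100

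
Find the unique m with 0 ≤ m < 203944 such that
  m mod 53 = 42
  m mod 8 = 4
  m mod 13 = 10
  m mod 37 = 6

76892

The moduli are pairwise coprime; N = 53·8·13·37 = 203944.
N/53 = 3848; 3848 ≡ 32 (mod 53); 32·5 ≡ 1, so inverse 5.
N/8 = 25493; 25493 ≡ 5 (mod 8); 5·5 ≡ 1, so inverse 5.
N/13 = 15688; 15688 ≡ 10 (mod 13); 10·4 ≡ 1, so inverse 4.
N/37 = 5512; 5512 ≡ 36 (mod 37); 36·36 ≡ 1, so inverse 36.
m ≡ 42·3848·5 + 4·25493·5 + 10·15688·4 + 6·5512·36 = 3136052.
3136052 mod 203944 = 76892.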